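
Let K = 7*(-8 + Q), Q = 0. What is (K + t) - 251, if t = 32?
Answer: -275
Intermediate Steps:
K = -56 (K = 7*(-8 + 0) = 7*(-8) = -56)
(K + t) - 251 = (-56 + 32) - 251 = -24 - 251 = -275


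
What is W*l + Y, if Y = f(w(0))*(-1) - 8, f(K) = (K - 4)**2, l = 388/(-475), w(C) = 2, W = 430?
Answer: -34508/95 ≈ -363.24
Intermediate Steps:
l = -388/475 (l = 388*(-1/475) = -388/475 ≈ -0.81684)
f(K) = (-4 + K)**2
Y = -12 (Y = (-4 + 2)**2*(-1) - 8 = (-2)**2*(-1) - 8 = 4*(-1) - 8 = -4 - 8 = -12)
W*l + Y = 430*(-388/475) - 12 = -33368/95 - 12 = -34508/95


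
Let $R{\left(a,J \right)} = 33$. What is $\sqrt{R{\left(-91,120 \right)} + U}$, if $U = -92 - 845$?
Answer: $2 i \sqrt{226} \approx 30.067 i$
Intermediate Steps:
$U = -937$ ($U = -92 - 845 = -937$)
$\sqrt{R{\left(-91,120 \right)} + U} = \sqrt{33 - 937} = \sqrt{-904} = 2 i \sqrt{226}$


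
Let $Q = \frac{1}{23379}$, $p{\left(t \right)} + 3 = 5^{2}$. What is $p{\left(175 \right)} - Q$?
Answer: $\frac{514337}{23379} \approx 22.0$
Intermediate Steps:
$p{\left(t \right)} = 22$ ($p{\left(t \right)} = -3 + 5^{2} = -3 + 25 = 22$)
$Q = \frac{1}{23379} \approx 4.2773 \cdot 10^{-5}$
$p{\left(175 \right)} - Q = 22 - \frac{1}{23379} = \frac{514337}{23379}$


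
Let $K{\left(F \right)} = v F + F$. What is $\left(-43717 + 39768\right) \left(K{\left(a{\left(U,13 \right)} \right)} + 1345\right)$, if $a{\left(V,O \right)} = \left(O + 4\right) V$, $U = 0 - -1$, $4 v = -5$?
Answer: $- \frac{21178487}{4} \approx -5.2946 \cdot 10^{6}$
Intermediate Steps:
$v = - \frac{5}{4}$ ($v = \frac{1}{4} \left(-5\right) = - \frac{5}{4} \approx -1.25$)
$U = 1$ ($U = 0 + 1 = 1$)
$a{\left(V,O \right)} = V \left(4 + O\right)$ ($a{\left(V,O \right)} = \left(4 + O\right) V = V \left(4 + O\right)$)
$K{\left(F \right)} = - \frac{F}{4}$ ($K{\left(F \right)} = - \frac{5 F}{4} + F = - \frac{F}{4}$)
$\left(-43717 + 39768\right) \left(K{\left(a{\left(U,13 \right)} \right)} + 1345\right) = \left(-43717 + 39768\right) \left(- \frac{1 \left(4 + 13\right)}{4} + 1345\right) = - 3949 \left(- \frac{1 \cdot 17}{4} + 1345\right) = - 3949 \left(\left(- \frac{1}{4}\right) 17 + 1345\right) = - 3949 \left(- \frac{17}{4} + 1345\right) = \left(-3949\right) \frac{5363}{4} = - \frac{21178487}{4}$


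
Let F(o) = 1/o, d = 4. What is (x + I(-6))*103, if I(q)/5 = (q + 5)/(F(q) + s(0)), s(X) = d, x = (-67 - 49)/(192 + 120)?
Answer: -309721/1794 ≈ -172.64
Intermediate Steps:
x = -29/78 (x = -116/312 = -116*1/312 = -29/78 ≈ -0.37179)
s(X) = 4
F(o) = 1/o
I(q) = 5*(5 + q)/(4 + 1/q) (I(q) = 5*((q + 5)/(1/q + 4)) = 5*((5 + q)/(4 + 1/q)) = 5*(5 + q)/(4 + 1/q))
(x + I(-6))*103 = (-29/78 + 5*(-6)*(5 - 6)/(1 + 4*(-6)))*103 = (-29/78 + 5*(-6)*(-1)/(1 - 24))*103 = (-29/78 + 5*(-6)*(-1)/(-23))*103 = (-29/78 + 5*(-6)*(-1/23)*(-1))*103 = (-29/78 - 30/23)*103 = -3007/1794*103 = -309721/1794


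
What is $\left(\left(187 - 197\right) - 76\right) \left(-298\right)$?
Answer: $25628$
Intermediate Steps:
$\left(\left(187 - 197\right) - 76\right) \left(-298\right) = \left(-10 - 76\right) \left(-298\right) = \left(-86\right) \left(-298\right) = 25628$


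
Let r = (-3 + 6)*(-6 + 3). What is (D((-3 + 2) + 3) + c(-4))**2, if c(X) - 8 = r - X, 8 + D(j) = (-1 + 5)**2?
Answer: 121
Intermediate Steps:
r = -9 (r = 3*(-3) = -9)
D(j) = 8 (D(j) = -8 + (-1 + 5)**2 = -8 + 4**2 = -8 + 16 = 8)
c(X) = -1 - X (c(X) = 8 + (-9 - X) = -1 - X)
(D((-3 + 2) + 3) + c(-4))**2 = (8 + (-1 - 1*(-4)))**2 = (8 + (-1 + 4))**2 = (8 + 3)**2 = 11**2 = 121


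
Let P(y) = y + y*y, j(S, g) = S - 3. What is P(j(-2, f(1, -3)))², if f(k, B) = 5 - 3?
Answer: 400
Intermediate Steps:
f(k, B) = 2
j(S, g) = -3 + S
P(y) = y + y²
P(j(-2, f(1, -3)))² = ((-3 - 2)*(1 + (-3 - 2)))² = (-5*(1 - 5))² = (-5*(-4))² = 20² = 400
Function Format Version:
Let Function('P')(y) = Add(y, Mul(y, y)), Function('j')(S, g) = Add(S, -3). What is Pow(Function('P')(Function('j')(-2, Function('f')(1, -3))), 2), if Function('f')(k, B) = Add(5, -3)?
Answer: 400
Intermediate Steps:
Function('f')(k, B) = 2
Function('j')(S, g) = Add(-3, S)
Function('P')(y) = Add(y, Pow(y, 2))
Pow(Function('P')(Function('j')(-2, Function('f')(1, -3))), 2) = Pow(Mul(Add(-3, -2), Add(1, Add(-3, -2))), 2) = Pow(Mul(-5, Add(1, -5)), 2) = Pow(Mul(-5, -4), 2) = Pow(20, 2) = 400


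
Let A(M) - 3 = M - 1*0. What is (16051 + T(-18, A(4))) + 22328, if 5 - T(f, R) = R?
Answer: 38377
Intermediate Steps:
A(M) = 3 + M (A(M) = 3 + (M - 1*0) = 3 + (M + 0) = 3 + M)
T(f, R) = 5 - R
(16051 + T(-18, A(4))) + 22328 = (16051 + (5 - (3 + 4))) + 22328 = (16051 + (5 - 1*7)) + 22328 = (16051 + (5 - 7)) + 22328 = (16051 - 2) + 22328 = 16049 + 22328 = 38377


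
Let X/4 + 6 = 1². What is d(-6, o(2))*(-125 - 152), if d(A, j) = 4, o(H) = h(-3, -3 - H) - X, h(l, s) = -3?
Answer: -1108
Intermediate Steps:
X = -20 (X = -24 + 4*1² = -24 + 4*1 = -24 + 4 = -20)
o(H) = 17 (o(H) = -3 - 1*(-20) = -3 + 20 = 17)
d(-6, o(2))*(-125 - 152) = 4*(-125 - 152) = 4*(-277) = -1108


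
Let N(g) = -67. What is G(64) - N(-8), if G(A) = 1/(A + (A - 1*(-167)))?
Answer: 19766/295 ≈ 67.003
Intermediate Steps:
G(A) = 1/(167 + 2*A) (G(A) = 1/(A + (A + 167)) = 1/(A + (167 + A)) = 1/(167 + 2*A))
G(64) - N(-8) = 1/(167 + 2*64) - 1*(-67) = 1/(167 + 128) + 67 = 1/295 + 67 = 19766/295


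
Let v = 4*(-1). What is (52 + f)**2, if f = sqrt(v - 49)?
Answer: (52 + I*sqrt(53))**2 ≈ 2651.0 + 757.13*I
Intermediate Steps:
v = -4
f = I*sqrt(53) (f = sqrt(-4 - 49) = sqrt(-53) = I*sqrt(53) ≈ 7.2801*I)
(52 + f)**2 = (52 + I*sqrt(53))**2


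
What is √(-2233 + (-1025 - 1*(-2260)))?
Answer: I*√998 ≈ 31.591*I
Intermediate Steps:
√(-2233 + (-1025 - 1*(-2260))) = √(-2233 + (-1025 + 2260)) = √(-2233 + 1235) = √(-998) = I*√998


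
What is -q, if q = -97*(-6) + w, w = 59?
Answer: -641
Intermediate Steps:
q = 641 (q = -97*(-6) + 59 = 582 + 59 = 641)
-q = -1*641 = -641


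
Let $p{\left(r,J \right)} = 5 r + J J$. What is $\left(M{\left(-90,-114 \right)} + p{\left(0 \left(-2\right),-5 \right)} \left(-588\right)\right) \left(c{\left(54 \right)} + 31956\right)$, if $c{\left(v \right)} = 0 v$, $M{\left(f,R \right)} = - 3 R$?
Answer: $-458824248$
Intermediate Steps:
$p{\left(r,J \right)} = J^{2} + 5 r$ ($p{\left(r,J \right)} = 5 r + J^{2} = J^{2} + 5 r$)
$c{\left(v \right)} = 0$
$\left(M{\left(-90,-114 \right)} + p{\left(0 \left(-2\right),-5 \right)} \left(-588\right)\right) \left(c{\left(54 \right)} + 31956\right) = \left(\left(-3\right) \left(-114\right) + \left(\left(-5\right)^{2} + 5 \cdot 0 \left(-2\right)\right) \left(-588\right)\right) \left(0 + 31956\right) = \left(342 + \left(25 + 5 \cdot 0\right) \left(-588\right)\right) 31956 = \left(342 + \left(25 + 0\right) \left(-588\right)\right) 31956 = \left(342 + 25 \left(-588\right)\right) 31956 = \left(342 - 14700\right) 31956 = \left(-14358\right) 31956 = -458824248$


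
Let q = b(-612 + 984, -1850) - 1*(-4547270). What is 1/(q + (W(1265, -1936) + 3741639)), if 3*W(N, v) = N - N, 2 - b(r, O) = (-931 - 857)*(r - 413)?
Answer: 1/8215603 ≈ 1.2172e-7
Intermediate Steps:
b(r, O) = -738442 + 1788*r (b(r, O) = 2 - (-931 - 857)*(r - 413) = 2 - (-1788)*(-413 + r) = 2 - (738444 - 1788*r) = 2 + (-738444 + 1788*r) = -738442 + 1788*r)
W(N, v) = 0 (W(N, v) = (N - N)/3 = (⅓)*0 = 0)
q = 4473964 (q = (-738442 + 1788*(-612 + 984)) - 1*(-4547270) = (-738442 + 1788*372) + 4547270 = (-738442 + 665136) + 4547270 = -73306 + 4547270 = 4473964)
1/(q + (W(1265, -1936) + 3741639)) = 1/(4473964 + (0 + 3741639)) = 1/(4473964 + 3741639) = 1/8215603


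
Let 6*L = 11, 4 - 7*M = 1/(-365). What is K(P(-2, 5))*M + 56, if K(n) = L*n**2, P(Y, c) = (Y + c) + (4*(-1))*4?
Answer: 1191493/5110 ≈ 233.17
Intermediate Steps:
P(Y, c) = -16 + Y + c (P(Y, c) = (Y + c) - 4*4 = (Y + c) - 16 = -16 + Y + c)
M = 1461/2555 (M = 4/7 - 1/7/(-365) = 4/7 - 1/7*(-1/365) = 4/7 + 1/2555 = 1461/2555 ≈ 0.57182)
L = 11/6 (L = (1/6)*11 = 11/6 ≈ 1.8333)
K(n) = 11*n**2/6
K(P(-2, 5))*M + 56 = (11*(-16 - 2 + 5)**2/6)*(1461/2555) + 56 = ((11/6)*(-13)**2)*(1461/2555) + 56 = ((11/6)*169)*(1461/2555) + 56 = (1859/6)*(1461/2555) + 56 = 905333/5110 + 56 = 1191493/5110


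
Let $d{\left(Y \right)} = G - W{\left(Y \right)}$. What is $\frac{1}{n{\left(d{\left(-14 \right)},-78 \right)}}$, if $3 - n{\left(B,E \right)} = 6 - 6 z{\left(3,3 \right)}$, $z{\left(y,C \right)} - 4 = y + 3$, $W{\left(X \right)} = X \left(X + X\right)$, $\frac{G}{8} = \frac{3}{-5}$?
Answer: $\frac{1}{57} \approx 0.017544$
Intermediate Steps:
$G = - \frac{24}{5}$ ($G = 8 \frac{3}{-5} = 8 \cdot 3 \left(- \frac{1}{5}\right) = 8 \left(- \frac{3}{5}\right) = - \frac{24}{5} \approx -4.8$)
$W{\left(X \right)} = 2 X^{2}$ ($W{\left(X \right)} = X 2 X = 2 X^{2}$)
$d{\left(Y \right)} = - \frac{24}{5} - 2 Y^{2}$
$z{\left(y,C \right)} = 7 + y$ ($z{\left(y,C \right)} = 4 + \left(y + 3\right) = 4 + \left(3 + y\right) = 7 + y$)
$n{\left(B,E \right)} = 57$ ($n{\left(B,E \right)} = 3 - \left(6 - 6 \left(7 + 3\right)\right) = 3 - \left(6 - 60\right) = 3 - -54 = 3 + 54 = 57$)
$\frac{1}{n{\left(d{\left(-14 \right)},-78 \right)}} = \frac{1}{57}$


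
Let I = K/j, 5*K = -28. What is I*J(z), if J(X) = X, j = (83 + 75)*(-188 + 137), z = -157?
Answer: -2198/20145 ≈ -0.10911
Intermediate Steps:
K = -28/5 (K = (⅕)*(-28) = -28/5 ≈ -5.6000)
j = -8058 (j = 158*(-51) = -8058)
I = 14/20145 (I = -28/5/(-8058) = -28/5*(-1/8058) = 14/20145 ≈ 0.00069496)
I*J(z) = (14/20145)*(-157) = -2198/20145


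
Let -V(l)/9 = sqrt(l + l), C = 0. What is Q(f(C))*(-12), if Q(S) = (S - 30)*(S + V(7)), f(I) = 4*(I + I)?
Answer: -3240*sqrt(14) ≈ -12123.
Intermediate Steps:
f(I) = 8*I (f(I) = 4*(2*I) = 8*I)
V(l) = -9*sqrt(2)*sqrt(l) (V(l) = -9*sqrt(l + l) = -9*sqrt(2)*sqrt(l))
Q(S) = (-30 + S)*(S - 9*sqrt(14)) (Q(S) = (S - 30)*(S - 9*sqrt(2)*sqrt(7)) = (-30 + S)*(S - 9*sqrt(14)))
Q(f(C))*(-12) = ((8*0)**2 - 240*0 + 270*sqrt(14) - 9*8*0*sqrt(14))*(-12) = (0**2 - 30*0 + 270*sqrt(14) - 9*0*sqrt(14))*(-12) = (0 + 0 + 270*sqrt(14) + 0)*(-12) = (270*sqrt(14))*(-12) = -3240*sqrt(14)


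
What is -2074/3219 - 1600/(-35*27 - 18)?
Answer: 1051046/1033299 ≈ 1.0172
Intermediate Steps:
-2074/3219 - 1600/(-35*27 - 18) = -2074*1/3219 - 1600/(-945 - 18) = -2074/3219 - 1600/(-963) = -2074/3219 - 1600*(-1/963) = -2074/3219 + 1600/963 = 1051046/1033299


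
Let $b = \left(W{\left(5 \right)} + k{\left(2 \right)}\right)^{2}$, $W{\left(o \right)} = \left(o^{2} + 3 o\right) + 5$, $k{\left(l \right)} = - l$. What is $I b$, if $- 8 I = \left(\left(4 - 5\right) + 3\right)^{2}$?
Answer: $- \frac{1849}{2} \approx -924.5$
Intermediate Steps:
$W{\left(o \right)} = 5 + o^{2} + 3 o$
$I = - \frac{1}{2}$ ($I = - \frac{\left(\left(4 - 5\right) + 3\right)^{2}}{8} = - \frac{\left(-1 + 3\right)^{2}}{8} = - \frac{2^{2}}{8} = \left(- \frac{1}{8}\right) 4 = - \frac{1}{2} \approx -0.5$)
$b = 1849$ ($b = \left(\left(5 + 5^{2} + 3 \cdot 5\right) - 2\right)^{2} = \left(\left(5 + 25 + 15\right) - 2\right)^{2} = \left(45 - 2\right)^{2} = 43^{2} = 1849$)
$I b = \left(- \frac{1}{2}\right) 1849 = - \frac{1849}{2}$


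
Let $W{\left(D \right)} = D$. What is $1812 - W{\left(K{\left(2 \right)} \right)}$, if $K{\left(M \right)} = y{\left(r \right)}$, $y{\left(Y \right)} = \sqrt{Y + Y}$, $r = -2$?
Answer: $1812 - 2 i \approx 1812.0 - 2.0 i$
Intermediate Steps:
$y{\left(Y \right)} = \sqrt{2} \sqrt{Y}$ ($y{\left(Y \right)} = \sqrt{2 Y} = \sqrt{2} \sqrt{Y}$)
$K{\left(M \right)} = 2 i$ ($K{\left(M \right)} = \sqrt{2} \sqrt{-2} = \sqrt{2} i \sqrt{2} = 2 i$)
$1812 - W{\left(K{\left(2 \right)} \right)} = 1812 - 2 i$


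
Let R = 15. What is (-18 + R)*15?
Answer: -45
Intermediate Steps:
(-18 + R)*15 = (-18 + 15)*15 = -3*15 = -45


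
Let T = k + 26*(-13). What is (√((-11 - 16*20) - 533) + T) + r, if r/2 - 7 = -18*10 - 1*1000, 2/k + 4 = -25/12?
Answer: -195956/73 + 12*I*√6 ≈ -2684.3 + 29.394*I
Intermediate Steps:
k = -24/73 (k = 2/(-4 - 25/12) = 2/(-73/12) = 2*(-12/73) = -24/73 ≈ -0.32877)
T = -24698/73 (T = -24/73 + 26*(-13) = -24/73 - 338 = -24698/73 ≈ -338.33)
r = -2346 (r = 14 + 2*(-18*10 - 1*1000) = 14 + 2*(-180 - 1000) = 14 + 2*(-1180) = 14 - 2360 = -2346)
(√((-11 - 16*20) - 533) + T) + r = (√((-11 - 16*20) - 533) - 24698/73) - 2346 = (√((-11 - 320) - 533) - 24698/73) - 2346 = (√(-331 - 533) - 24698/73) - 2346 = (√(-864) - 24698/73) - 2346 = (12*I*√6 - 24698/73) - 2346 = (-24698/73 + 12*I*√6) - 2346 = -195956/73 + 12*I*√6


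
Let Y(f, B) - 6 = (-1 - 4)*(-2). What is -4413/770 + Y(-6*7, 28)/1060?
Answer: -233273/40810 ≈ -5.7161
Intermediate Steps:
Y(f, B) = 16 (Y(f, B) = 6 + (-1 - 4)*(-2) = 6 - 5*(-2) = 6 + 10 = 16)
-4413/770 + Y(-6*7, 28)/1060 = -4413/770 + 16/1060 = -4413*1/770 + 16*(1/1060) = -4413/770 + 4/265 = -233273/40810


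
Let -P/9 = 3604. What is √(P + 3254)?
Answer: I*√29182 ≈ 170.83*I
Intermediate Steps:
P = -32436 (P = -9*3604 = -32436)
√(P + 3254) = √(-32436 + 3254) = √(-29182) = I*√29182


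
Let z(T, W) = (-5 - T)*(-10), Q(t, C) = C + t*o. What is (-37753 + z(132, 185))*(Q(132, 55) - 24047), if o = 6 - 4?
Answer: 863295824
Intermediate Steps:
o = 2
Q(t, C) = C + 2*t (Q(t, C) = C + t*2 = C + 2*t)
z(T, W) = 50 + 10*T
(-37753 + z(132, 185))*(Q(132, 55) - 24047) = (-37753 + (50 + 10*132))*((55 + 2*132) - 24047) = (-37753 + (50 + 1320))*((55 + 264) - 24047) = (-37753 + 1370)*(319 - 24047) = -36383*(-23728) = 863295824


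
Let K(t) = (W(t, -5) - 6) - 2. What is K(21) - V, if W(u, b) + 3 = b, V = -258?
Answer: 242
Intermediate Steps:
W(u, b) = -3 + b
K(t) = -16 (K(t) = ((-3 - 5) - 6) - 2 = (-8 - 6) - 2 = -14 - 2 = -16)
K(21) - V = -16 - 1*(-258) = -16 + 258 = 242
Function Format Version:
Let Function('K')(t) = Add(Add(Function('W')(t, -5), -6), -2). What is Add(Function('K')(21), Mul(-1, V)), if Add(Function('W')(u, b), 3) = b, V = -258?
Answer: 242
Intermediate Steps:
Function('W')(u, b) = Add(-3, b)
Function('K')(t) = -16 (Function('K')(t) = Add(Add(Add(-3, -5), -6), -2) = Add(Add(-8, -6), -2) = Add(-14, -2) = -16)
Add(Function('K')(21), Mul(-1, V)) = Add(-16, Mul(-1, -258)) = Add(-16, 258) = 242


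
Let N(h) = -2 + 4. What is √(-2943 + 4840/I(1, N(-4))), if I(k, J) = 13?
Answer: I*√434447/13 ≈ 50.702*I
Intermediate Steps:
N(h) = 2
√(-2943 + 4840/I(1, N(-4))) = √(-2943 + 4840/13) = √(-33419/13) = I*√434447/13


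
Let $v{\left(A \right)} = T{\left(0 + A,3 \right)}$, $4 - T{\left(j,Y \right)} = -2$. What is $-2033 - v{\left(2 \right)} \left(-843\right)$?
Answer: $3025$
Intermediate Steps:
$T{\left(j,Y \right)} = 6$ ($T{\left(j,Y \right)} = 4 - -2 = 4 + 2 = 6$)
$v{\left(A \right)} = 6$
$-2033 - v{\left(2 \right)} \left(-843\right) = -2033 - 6 \left(-843\right) = -2033 - -5058 = -2033 + 5058 = 3025$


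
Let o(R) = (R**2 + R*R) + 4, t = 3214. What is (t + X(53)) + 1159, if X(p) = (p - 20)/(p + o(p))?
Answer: 24816808/5675 ≈ 4373.0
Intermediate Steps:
o(R) = 4 + 2*R**2 (o(R) = (R**2 + R**2) + 4 = 2*R**2 + 4 = 4 + 2*R**2)
X(p) = (-20 + p)/(4 + p + 2*p**2) (X(p) = (p - 20)/(p + (4 + 2*p**2)) = (-20 + p)/(4 + p + 2*p**2))
(t + X(53)) + 1159 = (3214 + (-20 + 53)/(4 + 53 + 2*53**2)) + 1159 = (3214 + 33/(4 + 53 + 2*2809)) + 1159 = (3214 + 33/(4 + 53 + 5618)) + 1159 = (3214 + 33/5675) + 1159 = 18239483/5675 + 1159 = 24816808/5675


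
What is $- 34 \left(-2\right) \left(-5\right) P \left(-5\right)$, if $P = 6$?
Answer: $10200$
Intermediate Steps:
$- 34 \left(-2\right) \left(-5\right) P \left(-5\right) = - 34 \left(-2\right) \left(-5\right) 6 \left(-5\right) = - 34 \cdot 10 \cdot 6 \left(-5\right) = \left(-34\right) 60 \left(-5\right) = \left(-2040\right) \left(-5\right) = 10200$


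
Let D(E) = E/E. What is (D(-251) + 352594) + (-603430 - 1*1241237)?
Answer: -1492072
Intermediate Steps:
D(E) = 1
(D(-251) + 352594) + (-603430 - 1*1241237) = (1 + 352594) + (-603430 - 1*1241237) = 352595 + (-603430 - 1241237) = 352595 - 1844667 = -1492072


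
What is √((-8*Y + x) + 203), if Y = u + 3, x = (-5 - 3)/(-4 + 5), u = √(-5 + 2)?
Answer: √(171 - 8*I*√3) ≈ 13.087 - 0.52938*I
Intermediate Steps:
u = I*√3 (u = √(-3) = I*√3 ≈ 1.732*I)
x = -8 (x = -8/1 = -8*1 = -8)
Y = 3 + I*√3 (Y = I*√3 + 3 = 3 + I*√3 ≈ 3.0 + 1.732*I)
√((-8*Y + x) + 203) = √((-8*(3 + I*√3) - 8) + 203) = √(((-24 - 8*I*√3) - 8) + 203) = √((-32 - 8*I*√3) + 203) = √(171 - 8*I*√3)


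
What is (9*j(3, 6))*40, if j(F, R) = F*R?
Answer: 6480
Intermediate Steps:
(9*j(3, 6))*40 = (9*(3*6))*40 = (9*18)*40 = 162*40 = 6480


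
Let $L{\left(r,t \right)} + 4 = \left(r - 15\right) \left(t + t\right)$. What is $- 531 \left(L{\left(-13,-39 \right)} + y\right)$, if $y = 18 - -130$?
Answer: $-1236168$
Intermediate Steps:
$L{\left(r,t \right)} = -4 + 2 t \left(-15 + r\right)$ ($L{\left(r,t \right)} = -4 + \left(r - 15\right) \left(t + t\right) = -4 + \left(-15 + r\right) 2 t = -4 + 2 t \left(-15 + r\right)$)
$y = 148$ ($y = 18 + 130 = 148$)
$- 531 \left(L{\left(-13,-39 \right)} + y\right) = - 531 \left(\left(-4 - -1170 + 2 \left(-13\right) \left(-39\right)\right) + 148\right) = - 531 \left(\left(-4 + 1170 + 1014\right) + 148\right) = - 531 \left(2180 + 148\right) = \left(-531\right) 2328 = -1236168$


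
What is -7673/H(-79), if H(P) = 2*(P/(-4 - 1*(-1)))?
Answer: -23019/158 ≈ -145.69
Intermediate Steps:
H(P) = -2*P/3 (H(P) = 2*(P/(-4 + 1)) = 2*(P/(-3)) = 2*(P*(-⅓)) = 2*(-P/3) = -2*P/3)
-7673/H(-79) = -7673/((-⅔*(-79))) = -7673/158/3 = -7673*3/158 = -23019/158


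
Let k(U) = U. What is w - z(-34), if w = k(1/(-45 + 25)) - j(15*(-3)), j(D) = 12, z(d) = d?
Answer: 439/20 ≈ 21.950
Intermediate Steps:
w = -241/20 (w = 1/(-45 + 25) - 1*12 = 1/(-20) - 12 = -1/20 - 12 = -241/20 ≈ -12.050)
w - z(-34) = -241/20 - 1*(-34) = -241/20 + 34 = 439/20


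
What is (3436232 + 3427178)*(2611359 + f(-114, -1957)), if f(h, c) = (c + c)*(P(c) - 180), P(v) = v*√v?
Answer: 22758237087390 + 52571647850180*I*√1957 ≈ 2.2758e+13 + 2.3257e+15*I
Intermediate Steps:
P(v) = v^(3/2)
f(h, c) = 2*c*(-180 + c^(3/2)) (f(h, c) = (c + c)*(c^(3/2) - 180) = (2*c)*(-180 + c^(3/2)) = 2*c*(-180 + c^(3/2)))
(3436232 + 3427178)*(2611359 + f(-114, -1957)) = (3436232 + 3427178)*(2611359 + 2*(-1957)*(-180 + (-1957)^(3/2))) = 6863410*(2611359 + 2*(-1957)*(-180 - 1957*I*√1957)) = 6863410*(2611359 + (704520 + 7659698*I*√1957)) = 6863410*(3315879 + 7659698*I*√1957) = 22758237087390 + 52571647850180*I*√1957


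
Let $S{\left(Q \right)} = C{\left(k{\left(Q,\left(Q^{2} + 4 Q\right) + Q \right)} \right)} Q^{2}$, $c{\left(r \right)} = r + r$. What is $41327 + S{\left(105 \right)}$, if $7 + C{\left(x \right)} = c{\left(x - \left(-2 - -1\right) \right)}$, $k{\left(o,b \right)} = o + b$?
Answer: $256978952$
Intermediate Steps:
$c{\left(r \right)} = 2 r$
$k{\left(o,b \right)} = b + o$
$C{\left(x \right)} = -5 + 2 x$ ($C{\left(x \right)} = -7 + 2 \left(x - \left(-2 - -1\right)\right) = -7 + 2 \left(x - \left(-2 + 1\right)\right) = -7 + 2 \left(x - -1\right) = -7 + 2 \left(x + 1\right) = -7 + 2 \left(1 + x\right) = -7 + \left(2 + 2 x\right) = -5 + 2 x$)
$S{\left(Q \right)} = Q^{2} \left(-5 + 2 Q^{2} + 12 Q\right)$ ($S{\left(Q \right)} = \left(-5 + 2 \left(\left(\left(Q^{2} + 4 Q\right) + Q\right) + Q\right)\right) Q^{2} = \left(-5 + 2 \left(\left(Q^{2} + 5 Q\right) + Q\right)\right) Q^{2} = \left(-5 + 2 \left(Q^{2} + 6 Q\right)\right) Q^{2} = \left(-5 + \left(2 Q^{2} + 12 Q\right)\right) Q^{2} = \left(-5 + 2 Q^{2} + 12 Q\right) Q^{2} = Q^{2} \left(-5 + 2 Q^{2} + 12 Q\right)$)
$41327 + S{\left(105 \right)} = 41327 + 105^{2} \left(-5 + 2 \cdot 105^{2} + 12 \cdot 105\right) = 41327 + 11025 \left(-5 + 2 \cdot 11025 + 1260\right) = 41327 + 11025 \left(-5 + 22050 + 1260\right) = 41327 + 11025 \cdot 23305 = 41327 + 256937625 = 256978952$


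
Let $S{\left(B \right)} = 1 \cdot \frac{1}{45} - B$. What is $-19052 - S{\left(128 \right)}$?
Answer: $- \frac{851581}{45} \approx -18924.0$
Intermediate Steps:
$S{\left(B \right)} = \frac{1}{45} - B$ ($S{\left(B \right)} = 1 \cdot \frac{1}{45} - B = \frac{1}{45} - B$)
$-19052 - S{\left(128 \right)} = -19052 - \left(\frac{1}{45} - 128\right) = -19052 - - \frac{5759}{45} = -19052 + \frac{5759}{45} = - \frac{851581}{45}$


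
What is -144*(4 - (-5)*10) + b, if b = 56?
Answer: -7720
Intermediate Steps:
-144*(4 - (-5)*10) + b = -144*(4 - (-5)*10) + 56 = -144*(4 - 1*(-50)) + 56 = -144*(4 + 50) + 56 = -144*54 + 56 = -7776 + 56 = -7720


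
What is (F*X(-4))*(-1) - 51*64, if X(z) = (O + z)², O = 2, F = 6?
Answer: -3288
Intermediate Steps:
X(z) = (2 + z)²
(F*X(-4))*(-1) - 51*64 = (6*(2 - 4)²)*(-1) - 51*64 = (6*(-2)²)*(-1) - 1*3264 = (6*4)*(-1) - 3264 = 24*(-1) - 3264 = -24 - 3264 = -3288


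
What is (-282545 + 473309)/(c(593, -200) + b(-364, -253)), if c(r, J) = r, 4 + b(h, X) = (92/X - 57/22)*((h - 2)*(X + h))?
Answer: -524601/1833184 ≈ -0.28617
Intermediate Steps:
b(h, X) = -4 + (-2 + h)*(-57/22 + 92/X)*(X + h) (b(h, X) = -4 + (92/X - 57/22)*((h - 2)*(X + h)) = -4 + (92/X - 57*1/22)*((-2 + h)*(X + h)) = -4 + (92/X - 57/22)*((-2 + h)*(X + h)) = -4 + (-57/22 + 92/X)*((-2 + h)*(X + h)) = -4 + (-2 + h)*(-57/22 + 92/X)*(X + h))
(-282545 + 473309)/(c(593, -200) + b(-364, -253)) = (-282545 + 473309)/(593 + (1/22)*(-4048*(-364) + 2024*(-364)**2 - 1*(-253)*(4136 - 2138*(-364) - 114*(-253) + 57*(-364)**2 + 57*(-253)*(-364)))/(-253)) = 190764/(593 + (1/22)*(-1/253)*(1473472 + 2024*132496 - 1*(-253)*(4136 + 778232 + 28842 + 57*132496 + 5249244))) = 190764/(593 + (1/22)*(-1/253)*(1473472 + 268171904 - 1*(-253)*(4136 + 778232 + 28842 + 7552272 + 5249244))) = 190764/(593 + (1/22)*(-1/253)*(1473472 + 268171904 - 1*(-253)*13612726)) = 190764/(593 + (1/22)*(-1/253)*(1473472 + 268171904 + 3444019678)) = 190764/(593 + (1/22)*(-1/253)*3713665054) = 190764/(593 - 7339259/11) = 190764/(-7332736/11) = 190764*(-11/7332736) = -524601/1833184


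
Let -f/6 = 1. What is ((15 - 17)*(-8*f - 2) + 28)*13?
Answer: -832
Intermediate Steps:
f = -6 (f = -6*1 = -6)
((15 - 17)*(-8*f - 2) + 28)*13 = ((15 - 17)*(-8*(-6) - 2) + 28)*13 = (-2*(48 - 2) + 28)*13 = (-2*46 + 28)*13 = (-92 + 28)*13 = -64*13 = -832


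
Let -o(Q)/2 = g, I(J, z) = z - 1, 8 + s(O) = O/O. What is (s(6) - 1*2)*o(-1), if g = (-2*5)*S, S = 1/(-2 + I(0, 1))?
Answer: 90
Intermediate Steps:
s(O) = -7 (s(O) = -8 + O/O = -8 + 1 = -7)
I(J, z) = -1 + z
S = -½ (S = 1/(-2 + (-1 + 1)) = 1/(-2 + 0) = 1/(-2) = -½ ≈ -0.50000)
g = 5 (g = -2*5*(-½) = -10*(-½) = 5)
o(Q) = -10 (o(Q) = -2*5 = -10)
(s(6) - 1*2)*o(-1) = (-7 - 1*2)*(-10) = (-7 - 2)*(-10) = -9*(-10) = 90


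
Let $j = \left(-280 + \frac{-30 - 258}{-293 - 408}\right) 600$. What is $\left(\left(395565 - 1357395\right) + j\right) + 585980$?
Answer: $- \frac{381066050}{701} \approx -5.436 \cdot 10^{5}$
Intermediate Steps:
$j = - \frac{117595200}{701}$ ($j = \left(-280 - \frac{288}{-701}\right) 600 = \left(-280 - - \frac{288}{701}\right) 600 = \left(-280 + \frac{288}{701}\right) 600 = \left(- \frac{195992}{701}\right) 600 = - \frac{117595200}{701} \approx -1.6775 \cdot 10^{5}$)
$\left(\left(395565 - 1357395\right) + j\right) + 585980 = \left(\left(395565 - 1357395\right) - \frac{117595200}{701}\right) + 585980 = \left(-961830 - \frac{117595200}{701}\right) + 585980 = - \frac{791838030}{701} + 585980 = - \frac{381066050}{701}$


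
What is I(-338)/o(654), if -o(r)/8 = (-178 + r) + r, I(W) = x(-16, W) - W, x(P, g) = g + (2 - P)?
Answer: -9/4520 ≈ -0.0019911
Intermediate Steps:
x(P, g) = 2 + g - P
I(W) = 18 (I(W) = (2 + W - 1*(-16)) - W = (2 + W + 16) - W = (18 + W) - W = 18)
o(r) = 1424 - 16*r (o(r) = -8*((-178 + r) + r) = -8*(-178 + 2*r) = 1424 - 16*r)
I(-338)/o(654) = 18/(1424 - 16*654) = 18/(1424 - 10464) = 18/(-9040) = 18*(-1/9040) = -9/4520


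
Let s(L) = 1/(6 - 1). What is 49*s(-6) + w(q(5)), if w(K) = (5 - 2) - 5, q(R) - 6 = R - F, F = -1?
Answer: 39/5 ≈ 7.8000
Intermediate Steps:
q(R) = 7 + R (q(R) = 6 + (R - 1*(-1)) = 6 + (R + 1) = 6 + (1 + R) = 7 + R)
w(K) = -2 (w(K) = 3 - 5 = -2)
s(L) = 1/5
49*s(-6) + w(q(5)) = 49*(1/5) - 2 = 49/5 - 2 = 39/5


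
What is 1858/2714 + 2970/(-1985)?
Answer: -437245/538729 ≈ -0.81162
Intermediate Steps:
1858/2714 + 2970/(-1985) = 1858*(1/2714) + 2970*(-1/1985) = 929/1357 - 594/397 = -437245/538729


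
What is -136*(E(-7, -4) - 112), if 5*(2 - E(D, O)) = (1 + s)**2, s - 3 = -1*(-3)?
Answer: 81464/5 ≈ 16293.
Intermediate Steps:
s = 6 (s = 3 - 1*(-3) = 3 + 3 = 6)
E(D, O) = -39/5 (E(D, O) = 2 - (1 + 6)**2/5 = 2 - 1/5*7**2 = 2 - 1/5*49 = 2 - 49/5 = -39/5)
-136*(E(-7, -4) - 112) = -136*(-39/5 - 112) = -136*(-599/5) = 81464/5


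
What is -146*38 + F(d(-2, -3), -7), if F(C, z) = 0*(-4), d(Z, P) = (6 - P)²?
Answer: -5548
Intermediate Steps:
F(C, z) = 0
-146*38 + F(d(-2, -3), -7) = -146*38 + 0 = -5548 + 0 = -5548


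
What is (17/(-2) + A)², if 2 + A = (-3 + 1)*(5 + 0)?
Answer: 1681/4 ≈ 420.25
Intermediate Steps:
A = -12 (A = -2 + (-3 + 1)*(5 + 0) = -2 - 2*5 = -2 - 10 = -12)
(17/(-2) + A)² = (17/(-2) - 12)² = (17*(-½) - 12)² = (-17/2 - 12)² = (-41/2)² = 1681/4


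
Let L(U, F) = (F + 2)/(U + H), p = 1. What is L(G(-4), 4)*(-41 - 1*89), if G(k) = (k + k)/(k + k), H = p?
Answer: -390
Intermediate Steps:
H = 1
G(k) = 1 (G(k) = (2*k)/((2*k)) = (2*k)*(1/(2*k)) = 1)
L(U, F) = (2 + F)/(1 + U) (L(U, F) = (F + 2)/(U + 1) = (2 + F)/(1 + U))
L(G(-4), 4)*(-41 - 1*89) = ((2 + 4)/(1 + 1))*(-41 - 1*89) = (6/2)*(-41 - 89) = ((1/2)*6)*(-130) = 3*(-130) = -390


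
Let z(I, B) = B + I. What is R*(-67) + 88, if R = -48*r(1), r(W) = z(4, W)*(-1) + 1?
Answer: -12776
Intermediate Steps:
r(W) = -3 - W (r(W) = (W + 4)*(-1) + 1 = (4 + W)*(-1) + 1 = (-4 - W) + 1 = -3 - W)
R = 192 (R = -48*(-3 - 1*1) = -48*(-3 - 1) = -48*(-4) = 192)
R*(-67) + 88 = 192*(-67) + 88 = -12864 + 88 = -12776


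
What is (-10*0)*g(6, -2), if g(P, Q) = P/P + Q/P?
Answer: 0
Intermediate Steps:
g(P, Q) = 1 + Q/P
(-10*0)*g(6, -2) = (-10*0)*((6 - 2)/6) = 0*((1/6)*4) = 0*(2/3) = 0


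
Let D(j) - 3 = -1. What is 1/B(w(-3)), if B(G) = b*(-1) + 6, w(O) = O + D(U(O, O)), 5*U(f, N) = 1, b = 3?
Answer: ⅓ ≈ 0.33333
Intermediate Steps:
U(f, N) = ⅕ (U(f, N) = (⅕)*1 = ⅕)
D(j) = 2 (D(j) = 3 - 1 = 2)
w(O) = 2 + O (w(O) = O + 2 = 2 + O)
B(G) = 3 (B(G) = 3*(-1) + 6 = -3 + 6 = 3)
1/B(w(-3)) = 1/3 = ⅓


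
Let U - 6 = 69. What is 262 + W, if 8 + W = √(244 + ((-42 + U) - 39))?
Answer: 254 + √238 ≈ 269.43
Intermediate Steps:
U = 75 (U = 6 + 69 = 75)
W = -8 + √238 (W = -8 + √(244 + ((-42 + 75) - 39)) = -8 + √(244 + (33 - 39)) = -8 + √(244 - 6) = -8 + √238 ≈ 7.4272)
262 + W = 262 + (-8 + √238) = 254 + √238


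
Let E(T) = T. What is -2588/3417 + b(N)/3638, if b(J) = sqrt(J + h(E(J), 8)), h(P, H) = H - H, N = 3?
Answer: -2588/3417 + sqrt(3)/3638 ≈ -0.75691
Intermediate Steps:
h(P, H) = 0
b(J) = sqrt(J) (b(J) = sqrt(J + 0) = sqrt(J))
-2588/3417 + b(N)/3638 = -2588/3417 + sqrt(3)/3638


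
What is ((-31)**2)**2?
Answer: 923521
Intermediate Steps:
((-31)**2)**2 = 961**2 = 923521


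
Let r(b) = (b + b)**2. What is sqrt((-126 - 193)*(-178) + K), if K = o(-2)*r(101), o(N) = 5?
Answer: 3*sqrt(28978) ≈ 510.69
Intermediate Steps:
r(b) = 4*b**2 (r(b) = (2*b)**2 = 4*b**2)
K = 204020 (K = 5*(4*101**2) = 5*(4*10201) = 5*40804 = 204020)
sqrt((-126 - 193)*(-178) + K) = sqrt((-126 - 193)*(-178) + 204020) = sqrt(-319*(-178) + 204020) = sqrt(56782 + 204020) = sqrt(260802) = 3*sqrt(28978)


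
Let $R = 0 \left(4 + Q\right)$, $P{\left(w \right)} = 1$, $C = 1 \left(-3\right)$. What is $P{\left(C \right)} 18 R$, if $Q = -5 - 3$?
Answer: $0$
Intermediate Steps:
$Q = -8$
$C = -3$
$R = 0$ ($R = 0 \left(4 - 8\right) = 0 \left(-4\right) = 0$)
$P{\left(C \right)} 18 R = 1 \cdot 18 \cdot 0 = 18 \cdot 0 = 0$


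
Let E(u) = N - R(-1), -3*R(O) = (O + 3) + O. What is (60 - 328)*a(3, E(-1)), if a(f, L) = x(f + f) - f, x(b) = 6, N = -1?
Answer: -804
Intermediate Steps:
R(O) = -1 - 2*O/3 (R(O) = -((O + 3) + O)/3 = -((3 + O) + O)/3 = -(3 + 2*O)/3 = -1 - 2*O/3)
E(u) = -⅔ (E(u) = -1 - (-1 - ⅔*(-1)) = -1 - (-1 + ⅔) = -1 - 1*(-⅓) = -1 + ⅓ = -⅔)
a(f, L) = 6 - f
(60 - 328)*a(3, E(-1)) = (60 - 328)*(6 - 1*3) = -268*(6 - 3) = -268*3 = -804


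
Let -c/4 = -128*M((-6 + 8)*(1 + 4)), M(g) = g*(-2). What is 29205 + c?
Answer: 18965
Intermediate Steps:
M(g) = -2*g
c = -10240 (c = -(-512)*(-2*(-6 + 8)*(1 + 4)) = -(-512)*(-4*5) = -(-512)*(-2*10) = -(-512)*(-20) = -4*2560 = -10240)
29205 + c = 29205 - 10240 = 18965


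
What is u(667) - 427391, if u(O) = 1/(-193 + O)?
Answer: -202583333/474 ≈ -4.2739e+5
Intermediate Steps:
u(667) - 427391 = 1/(-193 + 667) - 427391 = 1/474 - 427391 = -202583333/474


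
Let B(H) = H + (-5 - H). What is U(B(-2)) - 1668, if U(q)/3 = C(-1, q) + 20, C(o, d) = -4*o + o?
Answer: -1599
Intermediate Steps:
C(o, d) = -3*o
B(H) = -5
U(q) = 69 (U(q) = 3*(-3*(-1) + 20) = 3*(3 + 20) = 3*23 = 69)
U(B(-2)) - 1668 = 69 - 1668 = -1599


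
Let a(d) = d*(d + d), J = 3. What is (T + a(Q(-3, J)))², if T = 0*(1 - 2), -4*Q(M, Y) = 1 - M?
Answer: 4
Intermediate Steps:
Q(M, Y) = -¼ + M/4 (Q(M, Y) = -(1 - M)/4 = -¼ + M/4)
T = 0 (T = 0*(-1) = 0)
a(d) = 2*d² (a(d) = d*(2*d) = 2*d²)
(T + a(Q(-3, J)))² = (0 + 2*(-¼ + (¼)*(-3))²)² = (0 + 2*(-¼ - ¾)²)² = (0 + 2*(-1)²)² = (0 + 2*1)² = (0 + 2)² = 2² = 4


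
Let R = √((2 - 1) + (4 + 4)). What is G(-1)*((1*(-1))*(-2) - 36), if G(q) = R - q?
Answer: -136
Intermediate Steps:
R = 3 (R = √(1 + 8) = √9 = 3)
G(q) = 3 - q
G(-1)*((1*(-1))*(-2) - 36) = (3 - 1*(-1))*((1*(-1))*(-2) - 36) = (3 + 1)*(-1*(-2) - 36) = 4*(2 - 36) = 4*(-34) = -136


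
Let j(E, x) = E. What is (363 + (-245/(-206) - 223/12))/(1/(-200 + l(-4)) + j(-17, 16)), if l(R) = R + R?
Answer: -22212788/1092933 ≈ -20.324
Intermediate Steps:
l(R) = 2*R
(363 + (-245/(-206) - 223/12))/(1/(-200 + l(-4)) + j(-17, 16)) = (363 + (-245/(-206) - 223/12))/(1/(-200 + 2*(-4)) - 17) = (363 + (-245*(-1/206) - 223*1/12))/(1/(-200 - 8) - 17) = (363 + (245/206 - 223/12))/(1/(-208) - 17) = (363 - 21499/1236)/(-1/208 - 17) = 427169/(1236*(-3537/208)) = (427169/1236)*(-208/3537) = -22212788/1092933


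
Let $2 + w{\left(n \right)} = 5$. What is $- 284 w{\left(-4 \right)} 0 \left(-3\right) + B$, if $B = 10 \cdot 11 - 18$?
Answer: $92$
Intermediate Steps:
$w{\left(n \right)} = 3$ ($w{\left(n \right)} = -2 + 5 = 3$)
$B = 92$ ($B = 110 - 18 = 92$)
$- 284 w{\left(-4 \right)} 0 \left(-3\right) + B = - 284 \cdot 3 \cdot 0 \left(-3\right) + 92 = - 284 \cdot 0 \left(-3\right) + 92 = \left(-284\right) 0 + 92 = 0 + 92 = 92$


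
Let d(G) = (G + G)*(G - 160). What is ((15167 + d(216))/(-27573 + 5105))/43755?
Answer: -39359/983087340 ≈ -4.0036e-5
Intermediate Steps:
d(G) = 2*G*(-160 + G) (d(G) = (2*G)*(-160 + G) = 2*G*(-160 + G))
((15167 + d(216))/(-27573 + 5105))/43755 = ((15167 + 2*216*(-160 + 216))/(-27573 + 5105))/43755 = ((15167 + 2*216*56)/(-22468))*(1/43755) = ((15167 + 24192)*(-1/22468))*(1/43755) = (39359*(-1/22468))*(1/43755) = -39359/22468*1/43755 = -39359/983087340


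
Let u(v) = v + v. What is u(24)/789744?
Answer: 1/16453 ≈ 6.0779e-5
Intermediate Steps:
u(v) = 2*v
u(24)/789744 = (2*24)/789744 = 48*(1/789744) = 1/16453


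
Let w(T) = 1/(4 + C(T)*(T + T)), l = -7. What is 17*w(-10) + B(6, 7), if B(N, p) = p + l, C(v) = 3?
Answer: -17/56 ≈ -0.30357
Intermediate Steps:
w(T) = 1/(4 + 6*T) (w(T) = 1/(4 + 3*(T + T)) = 1/(4 + 3*(2*T)) = 1/(4 + 6*T))
B(N, p) = -7 + p (B(N, p) = p - 7 = -7 + p)
17*w(-10) + B(6, 7) = 17*(1/(2*(2 + 3*(-10)))) + (-7 + 7) = 17*(1/(2*(2 - 30))) + 0 = 17*((½)/(-28)) + 0 = 17*((½)*(-1/28)) + 0 = 17*(-1/56) + 0 = -17/56 + 0 = -17/56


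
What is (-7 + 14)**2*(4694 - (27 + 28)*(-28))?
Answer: 305466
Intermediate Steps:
(-7 + 14)**2*(4694 - (27 + 28)*(-28)) = 7**2*(4694 - 55*(-28)) = 49*(4694 - 1*(-1540)) = 49*(4694 + 1540) = 49*6234 = 305466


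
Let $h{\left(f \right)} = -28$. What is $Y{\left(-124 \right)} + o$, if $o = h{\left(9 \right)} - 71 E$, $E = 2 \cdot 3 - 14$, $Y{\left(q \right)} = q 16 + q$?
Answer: $-1568$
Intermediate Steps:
$Y{\left(q \right)} = 17 q$ ($Y{\left(q \right)} = 16 q + q = 17 q$)
$E = -8$ ($E = 6 - 14 = -8$)
$o = 540$ ($o = -28 - -568 = -28 + 568 = 540$)
$Y{\left(-124 \right)} + o = 17 \left(-124\right) + 540 = -2108 + 540 = -1568$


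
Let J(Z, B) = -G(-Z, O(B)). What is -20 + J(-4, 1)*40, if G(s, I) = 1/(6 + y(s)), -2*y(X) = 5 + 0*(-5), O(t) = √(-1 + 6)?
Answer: -220/7 ≈ -31.429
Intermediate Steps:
O(t) = √5
y(X) = -5/2 (y(X) = -(5 + 0*(-5))/2 = -(5 + 0)/2 = -½*5 = -5/2)
G(s, I) = 2/7 (G(s, I) = 1/(6 - 5/2) = 1/(7/2) = 2/7)
J(Z, B) = -2/7 (J(Z, B) = -1*2/7 = -2/7)
-20 + J(-4, 1)*40 = -20 - 2/7*40 = -20 - 80/7 = -220/7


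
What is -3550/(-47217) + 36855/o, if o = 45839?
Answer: 1902910985/2164380063 ≈ 0.87919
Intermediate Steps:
-3550/(-47217) + 36855/o = -3550/(-47217) + 36855/45839 = -3550*(-1/47217) + 36855*(1/45839) = 3550/47217 + 36855/45839 = 1902910985/2164380063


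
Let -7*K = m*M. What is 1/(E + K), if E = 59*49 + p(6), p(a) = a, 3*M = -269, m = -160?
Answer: 21/17797 ≈ 0.0011800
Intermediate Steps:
M = -269/3 (M = (1/3)*(-269) = -269/3 ≈ -89.667)
K = -43040/21 (K = -(-160)*(-269)/(7*3) = -1/7*43040/3 = -43040/21 ≈ -2049.5)
E = 2897 (E = 59*49 + 6 = 2891 + 6 = 2897)
1/(E + K) = 1/(2897 - 43040/21) = 1/(17797/21) = 21/17797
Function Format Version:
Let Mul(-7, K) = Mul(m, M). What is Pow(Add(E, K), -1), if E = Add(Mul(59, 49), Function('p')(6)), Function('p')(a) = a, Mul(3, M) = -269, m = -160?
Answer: Rational(21, 17797) ≈ 0.0011800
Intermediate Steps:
M = Rational(-269, 3) (M = Mul(Rational(1, 3), -269) = Rational(-269, 3) ≈ -89.667)
K = Rational(-43040, 21) (K = Mul(Rational(-1, 7), Mul(-160, Rational(-269, 3))) = Mul(Rational(-1, 7), Rational(43040, 3)) = Rational(-43040, 21) ≈ -2049.5)
E = 2897 (E = Add(Mul(59, 49), 6) = Add(2891, 6) = 2897)
Pow(Add(E, K), -1) = Pow(Add(2897, Rational(-43040, 21)), -1) = Pow(Rational(17797, 21), -1) = Rational(21, 17797)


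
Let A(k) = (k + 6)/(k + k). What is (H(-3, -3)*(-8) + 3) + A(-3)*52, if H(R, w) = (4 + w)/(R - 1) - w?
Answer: -45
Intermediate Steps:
H(R, w) = -w + (4 + w)/(-1 + R) (H(R, w) = (4 + w)/(-1 + R) - w = -w + (4 + w)/(-1 + R))
A(k) = (6 + k)/(2*k) (A(k) = (6 + k)/((2*k)) = (6 + k)*(1/(2*k)) = (6 + k)/(2*k))
(H(-3, -3)*(-8) + 3) + A(-3)*52 = (((4 + 2*(-3) - 1*(-3)*(-3))/(-1 - 3))*(-8) + 3) + ((1/2)*(6 - 3)/(-3))*52 = (((4 - 6 - 9)/(-4))*(-8) + 3) + ((1/2)*(-1/3)*3)*52 = (-1/4*(-11)*(-8) + 3) - 1/2*52 = ((11/4)*(-8) + 3) - 26 = (-22 + 3) - 26 = -19 - 26 = -45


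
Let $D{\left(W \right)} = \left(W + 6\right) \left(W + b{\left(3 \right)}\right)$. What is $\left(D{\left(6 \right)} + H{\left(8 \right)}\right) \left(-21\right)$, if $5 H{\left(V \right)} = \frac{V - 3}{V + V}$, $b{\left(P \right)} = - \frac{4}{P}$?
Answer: $- \frac{18837}{16} \approx -1177.3$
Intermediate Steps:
$D{\left(W \right)} = \left(6 + W\right) \left(- \frac{4}{3} + W\right)$ ($D{\left(W \right)} = \left(W + 6\right) \left(W - \frac{4}{3}\right) = \left(6 + W\right) \left(W - \frac{4}{3}\right) = \left(6 + W\right) \left(- \frac{4}{3} + W\right)$)
$H{\left(V \right)} = \frac{-3 + V}{10 V}$ ($H{\left(V \right)} = \frac{\left(V - 3\right) \frac{1}{V + V}}{5} = \frac{\left(-3 + V\right) \frac{1}{2 V}}{5} = \frac{\frac{1}{2} \frac{1}{V} \left(-3 + V\right)}{5} = \frac{-3 + V}{10 V}$)
$\left(D{\left(6 \right)} + H{\left(8 \right)}\right) \left(-21\right) = \left(\left(-8 + 6^{2} + \frac{14}{3} \cdot 6\right) + \frac{-3 + 8}{10 \cdot 8}\right) \left(-21\right) = \left(\left(-8 + 36 + 28\right) + \frac{1}{10} \cdot \frac{1}{8} \cdot 5\right) \left(-21\right) = \left(56 + \frac{1}{16}\right) \left(-21\right) = \frac{897}{16} \left(-21\right) = - \frac{18837}{16}$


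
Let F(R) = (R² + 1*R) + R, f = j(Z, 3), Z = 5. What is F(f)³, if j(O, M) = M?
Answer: 3375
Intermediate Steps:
f = 3
F(R) = R² + 2*R (F(R) = (R² + R) + R = (R + R²) + R = R² + 2*R)
F(f)³ = (3*(2 + 3))³ = (3*5)³ = 15³ = 3375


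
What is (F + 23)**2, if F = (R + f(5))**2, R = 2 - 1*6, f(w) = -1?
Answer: 2304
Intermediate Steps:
R = -4 (R = 2 - 6 = -4)
F = 25 (F = (-4 - 1)**2 = (-5)**2 = 25)
(F + 23)**2 = (25 + 23)**2 = 48**2 = 2304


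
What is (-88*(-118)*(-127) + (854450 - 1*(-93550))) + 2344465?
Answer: 1973697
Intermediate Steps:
(-88*(-118)*(-127) + (854450 - 1*(-93550))) + 2344465 = (10384*(-127) + (854450 + 93550)) + 2344465 = (-1318768 + 948000) + 2344465 = -370768 + 2344465 = 1973697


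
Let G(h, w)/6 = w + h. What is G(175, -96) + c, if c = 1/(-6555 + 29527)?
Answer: 10888729/22972 ≈ 474.00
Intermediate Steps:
G(h, w) = 6*h + 6*w (G(h, w) = 6*(w + h) = 6*(h + w) = 6*h + 6*w)
c = 1/22972 ≈ 4.3531e-5
G(175, -96) + c = (6*175 + 6*(-96)) + 1/22972 = (1050 - 576) + 1/22972 = 474 + 1/22972 = 10888729/22972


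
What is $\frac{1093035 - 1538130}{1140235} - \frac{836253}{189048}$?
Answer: $- \frac{69177950601}{14370609752} \approx -4.8139$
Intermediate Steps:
$\frac{1093035 - 1538130}{1140235} - \frac{836253}{189048} = \left(1093035 - 1538130\right) \frac{1}{1140235} - \frac{278751}{63016} = \left(-445095\right) \frac{1}{1140235} - \frac{278751}{63016} = - \frac{89019}{228047} - \frac{278751}{63016} = - \frac{69177950601}{14370609752}$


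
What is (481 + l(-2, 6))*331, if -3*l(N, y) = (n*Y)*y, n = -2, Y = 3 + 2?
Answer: 165831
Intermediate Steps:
Y = 5
l(N, y) = 10*y/3 (l(N, y) = -(-2*5)*y/3 = -(-10)*y/3 = 10*y/3)
(481 + l(-2, 6))*331 = (481 + (10/3)*6)*331 = (481 + 20)*331 = 501*331 = 165831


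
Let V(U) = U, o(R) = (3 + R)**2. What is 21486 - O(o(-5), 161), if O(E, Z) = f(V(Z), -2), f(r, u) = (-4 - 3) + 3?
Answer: 21490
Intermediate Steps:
f(r, u) = -4 (f(r, u) = -7 + 3 = -4)
O(E, Z) = -4
21486 - O(o(-5), 161) = 21486 - 1*(-4) = 21486 + 4 = 21490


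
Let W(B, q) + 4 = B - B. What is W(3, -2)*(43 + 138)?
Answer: -724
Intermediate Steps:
W(B, q) = -4 (W(B, q) = -4 + (B - B) = -4 + 0 = -4)
W(3, -2)*(43 + 138) = -4*(43 + 138) = -4*181 = -724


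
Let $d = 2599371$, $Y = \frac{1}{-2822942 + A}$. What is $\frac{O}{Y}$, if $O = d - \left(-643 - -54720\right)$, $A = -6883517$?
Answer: $-24705791853946$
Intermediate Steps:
$Y = - \frac{1}{9706459}$ ($Y = \frac{1}{-2822942 - 6883517} = \frac{1}{-9706459} = - \frac{1}{9706459} \approx -1.0302 \cdot 10^{-7}$)
$O = 2545294$ ($O = 2599371 - \left(-643 - -54720\right) = 2599371 - \left(-643 + 54720\right) = 2599371 - 54077 = 2545294$)
$\frac{O}{Y} = \frac{2545294}{- \frac{1}{9706459}} = 2545294 \left(-9706459\right) = -24705791853946$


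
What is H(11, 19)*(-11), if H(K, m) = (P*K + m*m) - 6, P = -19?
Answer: -1606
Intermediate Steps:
H(K, m) = -6 + m**2 - 19*K (H(K, m) = (-19*K + m*m) - 6 = (-19*K + m**2) - 6 = (m**2 - 19*K) - 6 = -6 + m**2 - 19*K)
H(11, 19)*(-11) = (-6 + 19**2 - 19*11)*(-11) = (-6 + 361 - 209)*(-11) = 146*(-11) = -1606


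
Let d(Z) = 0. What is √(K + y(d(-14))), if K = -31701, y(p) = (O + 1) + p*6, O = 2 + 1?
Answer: I*√31697 ≈ 178.04*I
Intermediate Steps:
O = 3
y(p) = 4 + 6*p (y(p) = (3 + 1) + p*6 = 4 + 6*p)
√(K + y(d(-14))) = √(-31701 + (4 + 6*0)) = √(-31701 + (4 + 0)) = √(-31701 + 4) = √(-31697) = I*√31697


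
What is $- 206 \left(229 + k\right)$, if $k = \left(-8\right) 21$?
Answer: $-12566$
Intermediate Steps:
$k = -168$
$- 206 \left(229 + k\right) = - 206 \left(229 - 168\right) = \left(-206\right) 61 = -12566$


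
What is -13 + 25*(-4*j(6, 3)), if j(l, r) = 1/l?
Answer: -89/3 ≈ -29.667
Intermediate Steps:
-13 + 25*(-4*j(6, 3)) = -13 + 25*(-4/6) = -13 + 25*(-4*⅙) = -13 + 25*(-⅔) = -13 - 50/3 = -89/3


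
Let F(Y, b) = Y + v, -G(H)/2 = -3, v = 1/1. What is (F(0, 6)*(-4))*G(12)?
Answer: -24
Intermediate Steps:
v = 1
G(H) = 6 (G(H) = -2*(-3) = 6)
F(Y, b) = 1 + Y (F(Y, b) = Y + 1 = 1 + Y)
(F(0, 6)*(-4))*G(12) = ((1 + 0)*(-4))*6 = (1*(-4))*6 = -4*6 = -24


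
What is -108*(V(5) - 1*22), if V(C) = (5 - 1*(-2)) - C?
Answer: 2160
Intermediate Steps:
V(C) = 7 - C (V(C) = (5 + 2) - C = 7 - C)
-108*(V(5) - 1*22) = -108*((7 - 1*5) - 1*22) = -108*((7 - 5) - 22) = -108*(2 - 22) = -108*(-20) = 2160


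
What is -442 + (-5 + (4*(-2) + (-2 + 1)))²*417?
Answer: 81290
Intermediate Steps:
-442 + (-5 + (4*(-2) + (-2 + 1)))²*417 = -442 + (-5 + (-8 - 1))²*417 = -442 + (-5 - 9)²*417 = -442 + (-14)²*417 = -442 + 196*417 = -442 + 81732 = 81290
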